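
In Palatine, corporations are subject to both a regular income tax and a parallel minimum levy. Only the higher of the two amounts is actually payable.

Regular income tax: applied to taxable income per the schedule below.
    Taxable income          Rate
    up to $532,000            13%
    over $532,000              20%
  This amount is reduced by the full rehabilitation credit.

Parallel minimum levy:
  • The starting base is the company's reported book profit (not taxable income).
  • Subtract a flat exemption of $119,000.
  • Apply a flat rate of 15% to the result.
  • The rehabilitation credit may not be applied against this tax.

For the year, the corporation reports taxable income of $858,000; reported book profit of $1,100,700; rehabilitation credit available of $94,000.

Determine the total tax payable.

$147,255

Regular income tax:
  $532,000 × 13% = $69,160
  $326,000 × 20% = $65,200
  → $134,360
  Less rehabilitation credit $94,000 → $40,360

Parallel minimum levy:
  Base (reported book profit): $1,100,700
  Less exemption $119,000 → base $981,700
  $981,700 × 15% = $147,255

$147,255 > $40,360, so the parallel minimum levy is the binding amount.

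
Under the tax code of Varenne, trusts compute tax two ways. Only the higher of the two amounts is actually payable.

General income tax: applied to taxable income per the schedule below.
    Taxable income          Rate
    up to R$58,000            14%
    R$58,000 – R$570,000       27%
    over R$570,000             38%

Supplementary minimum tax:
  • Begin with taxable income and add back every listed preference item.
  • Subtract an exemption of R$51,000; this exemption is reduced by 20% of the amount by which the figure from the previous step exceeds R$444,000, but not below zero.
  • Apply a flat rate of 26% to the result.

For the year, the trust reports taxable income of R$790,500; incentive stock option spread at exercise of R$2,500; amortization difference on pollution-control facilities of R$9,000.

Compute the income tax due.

R$230,150

General income tax:
  R$58,000 × 14% = R$8,120
  R$512,000 × 27% = R$138,240
  R$220,500 × 38% = R$83,790
  → R$230,150

Supplementary minimum tax:
  Adjusted income: R$790,500 + R$2,500 + R$9,000 = R$802,000
  Exemption: 20% × (R$802,000 − R$444,000) = R$71,600 ≥ R$51,000, so the exemption is fully phased out
  Base: R$802,000 − R$0 = R$802,000
  R$802,000 × 26% = R$208,520

R$230,150 > R$208,520, so the general income tax governs.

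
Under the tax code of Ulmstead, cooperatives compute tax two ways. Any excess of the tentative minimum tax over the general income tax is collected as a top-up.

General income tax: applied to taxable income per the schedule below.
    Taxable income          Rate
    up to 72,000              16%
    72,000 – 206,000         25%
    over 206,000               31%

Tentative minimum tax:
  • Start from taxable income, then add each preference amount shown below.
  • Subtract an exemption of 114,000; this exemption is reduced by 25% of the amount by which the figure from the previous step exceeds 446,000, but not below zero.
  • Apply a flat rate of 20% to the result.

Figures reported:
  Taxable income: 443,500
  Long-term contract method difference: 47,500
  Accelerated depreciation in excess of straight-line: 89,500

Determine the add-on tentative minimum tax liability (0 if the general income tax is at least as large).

0

General income tax:
  72,000 × 16% = 11,520
  134,000 × 25% = 33,500
  237,500 × 31% = 73,625
  → 118,645

Tentative minimum tax:
  Adjusted income: 443,500 + 47,500 + 89,500 = 580,500
  Exemption: 114,000 − 25% × (580,500 − 446,000) = 114,000 − 33,625 = 80,375
  Base: 580,500 − 80,375 = 500,125
  500,125 × 20% = 100,025

100,025 ≤ 118,645, so no add-on is due.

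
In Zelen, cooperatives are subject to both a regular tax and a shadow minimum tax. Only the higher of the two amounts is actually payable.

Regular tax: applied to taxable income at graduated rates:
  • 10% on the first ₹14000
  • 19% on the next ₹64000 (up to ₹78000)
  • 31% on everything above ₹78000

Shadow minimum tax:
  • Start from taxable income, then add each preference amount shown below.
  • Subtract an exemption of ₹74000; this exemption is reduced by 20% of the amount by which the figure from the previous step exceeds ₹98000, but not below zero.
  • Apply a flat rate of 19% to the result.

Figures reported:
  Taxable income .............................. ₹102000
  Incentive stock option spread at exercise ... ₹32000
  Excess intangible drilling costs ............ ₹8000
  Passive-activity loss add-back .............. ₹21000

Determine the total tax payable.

₹21000

Shadow minimum tax:
  Adjusted income: ₹102000 + ₹32000 + ₹8000 + ₹21000 = ₹163000
  Exemption: ₹74000 − 20% × (₹163000 − ₹98000) = ₹74000 − ₹13000 = ₹61000
  Base: ₹163000 − ₹61000 = ₹102000
  ₹102000 × 19% = ₹19380

Regular tax:
  ₹14000 × 10% = ₹1400
  ₹64000 × 19% = ₹12160
  ₹24000 × 31% = ₹7440
  → ₹21000

₹21000 > ₹19380, so the regular tax governs.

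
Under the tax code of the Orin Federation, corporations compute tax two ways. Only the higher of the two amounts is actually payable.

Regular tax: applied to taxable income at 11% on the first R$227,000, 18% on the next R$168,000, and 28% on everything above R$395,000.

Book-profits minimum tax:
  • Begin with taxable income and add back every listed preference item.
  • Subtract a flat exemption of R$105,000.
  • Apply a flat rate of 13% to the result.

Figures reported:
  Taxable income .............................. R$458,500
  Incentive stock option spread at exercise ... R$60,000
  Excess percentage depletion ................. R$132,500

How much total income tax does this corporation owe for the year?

R$72,990

Book-profits minimum tax:
  Adjusted income: R$458,500 + R$60,000 + R$132,500 = R$651,000
  Less exemption R$105,000 → base R$546,000
  R$546,000 × 13% = R$70,980

Regular tax:
  R$227,000 × 11% = R$24,970
  R$168,000 × 18% = R$30,240
  R$63,500 × 28% = R$17,780
  → R$72,990

R$72,990 > R$70,980, so the regular tax governs.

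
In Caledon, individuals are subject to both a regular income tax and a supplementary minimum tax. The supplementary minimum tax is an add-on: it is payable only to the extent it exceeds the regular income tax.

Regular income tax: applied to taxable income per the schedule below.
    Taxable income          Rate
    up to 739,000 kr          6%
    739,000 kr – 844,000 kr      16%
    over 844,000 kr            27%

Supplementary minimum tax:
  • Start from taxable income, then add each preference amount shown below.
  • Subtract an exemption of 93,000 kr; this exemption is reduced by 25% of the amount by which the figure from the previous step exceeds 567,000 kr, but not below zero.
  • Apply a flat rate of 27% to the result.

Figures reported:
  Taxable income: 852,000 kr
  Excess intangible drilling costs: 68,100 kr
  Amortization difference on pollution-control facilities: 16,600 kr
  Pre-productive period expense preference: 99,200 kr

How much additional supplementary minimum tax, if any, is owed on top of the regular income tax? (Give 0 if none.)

216,393 kr

Supplementary minimum tax:
  Adjusted income: 852,000 kr + 68,100 kr + 16,600 kr + 99,200 kr = 1,035,900 kr
  Exemption: 25% × (1,035,900 kr − 567,000 kr) = 117,225 kr ≥ 93,000 kr, so the exemption is fully phased out
  Base: 1,035,900 kr − 0 kr = 1,035,900 kr
  1,035,900 kr × 27% = 279,693 kr

Regular income tax:
  739,000 kr × 6% = 44,340 kr
  105,000 kr × 16% = 16,800 kr
  8,000 kr × 27% = 2,160 kr
  → 63,300 kr

Excess of supplementary minimum tax over regular income tax: 279,693 kr − 63,300 kr = 216,393 kr.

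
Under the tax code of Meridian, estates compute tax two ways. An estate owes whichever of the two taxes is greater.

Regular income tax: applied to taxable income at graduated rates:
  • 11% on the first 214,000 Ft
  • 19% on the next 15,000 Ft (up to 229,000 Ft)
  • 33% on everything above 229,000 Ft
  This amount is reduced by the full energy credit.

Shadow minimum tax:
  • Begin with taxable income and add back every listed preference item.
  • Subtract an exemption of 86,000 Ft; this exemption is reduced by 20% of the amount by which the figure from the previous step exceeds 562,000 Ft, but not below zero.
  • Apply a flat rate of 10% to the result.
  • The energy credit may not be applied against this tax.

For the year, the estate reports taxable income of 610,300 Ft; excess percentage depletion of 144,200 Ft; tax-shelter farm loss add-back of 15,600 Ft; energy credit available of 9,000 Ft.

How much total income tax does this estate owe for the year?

Shadow minimum tax:
  Adjusted income: 610,300 Ft + 144,200 Ft + 15,600 Ft = 770,100 Ft
  Exemption: 86,000 Ft − 20% × (770,100 Ft − 562,000 Ft) = 86,000 Ft − 41,620 Ft = 44,380 Ft
  Base: 770,100 Ft − 44,380 Ft = 725,720 Ft
  725,720 Ft × 10% = 72,572 Ft

Regular income tax:
  214,000 Ft × 11% = 23,540 Ft
  15,000 Ft × 19% = 2,850 Ft
  381,300 Ft × 33% = 125,829 Ft
  → 152,219 Ft
  Less energy credit 9,000 Ft → 143,219 Ft

143,219 Ft > 72,572 Ft, so the regular income tax governs.

143,219 Ft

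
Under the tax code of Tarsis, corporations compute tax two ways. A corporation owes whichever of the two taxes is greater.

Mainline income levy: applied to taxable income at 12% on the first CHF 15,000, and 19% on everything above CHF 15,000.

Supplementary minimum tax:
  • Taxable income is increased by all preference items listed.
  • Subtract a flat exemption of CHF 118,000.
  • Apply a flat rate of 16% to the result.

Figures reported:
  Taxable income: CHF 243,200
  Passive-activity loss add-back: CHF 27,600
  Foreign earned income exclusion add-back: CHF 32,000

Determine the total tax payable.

CHF 45,158

Supplementary minimum tax:
  Adjusted income: CHF 243,200 + CHF 27,600 + CHF 32,000 = CHF 302,800
  Less exemption CHF 118,000 → base CHF 184,800
  CHF 184,800 × 16% = CHF 29,568

Mainline income levy:
  CHF 15,000 × 12% = CHF 1,800
  CHF 228,200 × 19% = CHF 43,358
  → CHF 45,158

CHF 45,158 > CHF 29,568, so the mainline income levy governs.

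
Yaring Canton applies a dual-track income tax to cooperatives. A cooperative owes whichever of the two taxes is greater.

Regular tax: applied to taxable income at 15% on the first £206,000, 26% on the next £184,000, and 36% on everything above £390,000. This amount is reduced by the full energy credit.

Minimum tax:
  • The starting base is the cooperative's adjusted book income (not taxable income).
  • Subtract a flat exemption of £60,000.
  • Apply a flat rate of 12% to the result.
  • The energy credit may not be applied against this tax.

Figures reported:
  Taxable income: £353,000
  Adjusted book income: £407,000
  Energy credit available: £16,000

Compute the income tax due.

Regular tax:
  £206,000 × 15% = £30,900
  £147,000 × 26% = £38,220
  → £69,120
  Less energy credit £16,000 → £53,120

Minimum tax:
  Base (adjusted book income): £407,000
  Less exemption £60,000 → base £347,000
  £347,000 × 12% = £41,640

£53,120 > £41,640, so the regular tax governs.

£53,120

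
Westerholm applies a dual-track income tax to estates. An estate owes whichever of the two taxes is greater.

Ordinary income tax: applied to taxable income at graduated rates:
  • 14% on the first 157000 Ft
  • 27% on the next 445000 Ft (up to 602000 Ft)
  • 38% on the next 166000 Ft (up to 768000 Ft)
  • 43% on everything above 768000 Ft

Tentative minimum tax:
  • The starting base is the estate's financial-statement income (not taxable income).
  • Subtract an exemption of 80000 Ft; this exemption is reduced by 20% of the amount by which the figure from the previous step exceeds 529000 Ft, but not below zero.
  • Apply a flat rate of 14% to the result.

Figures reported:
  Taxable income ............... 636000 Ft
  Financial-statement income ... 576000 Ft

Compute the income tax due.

155050 Ft

Tentative minimum tax:
  Base (financial-statement income): 576000 Ft
  Exemption: 80000 Ft − 20% × (576000 Ft − 529000 Ft) = 80000 Ft − 9400 Ft = 70600 Ft
  Base: 576000 Ft − 70600 Ft = 505400 Ft
  505400 Ft × 14% = 70756 Ft

Ordinary income tax:
  157000 Ft × 14% = 21980 Ft
  445000 Ft × 27% = 120150 Ft
  34000 Ft × 38% = 12920 Ft
  → 155050 Ft

155050 Ft > 70756 Ft, so the ordinary income tax governs.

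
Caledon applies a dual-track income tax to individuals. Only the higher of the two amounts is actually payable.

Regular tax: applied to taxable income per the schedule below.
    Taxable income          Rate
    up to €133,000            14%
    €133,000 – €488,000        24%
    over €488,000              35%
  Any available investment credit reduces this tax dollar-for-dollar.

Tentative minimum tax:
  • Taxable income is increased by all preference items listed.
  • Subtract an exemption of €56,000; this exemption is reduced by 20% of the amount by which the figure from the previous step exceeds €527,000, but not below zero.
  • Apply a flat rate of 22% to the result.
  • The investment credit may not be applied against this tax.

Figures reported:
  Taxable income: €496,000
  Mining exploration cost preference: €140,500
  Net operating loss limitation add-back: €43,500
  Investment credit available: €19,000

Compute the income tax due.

Regular tax:
  €133,000 × 14% = €18,620
  €355,000 × 24% = €85,200
  €8,000 × 35% = €2,800
  → €106,620
  Less investment credit €19,000 → €87,620

Tentative minimum tax:
  Adjusted income: €496,000 + €140,500 + €43,500 = €680,000
  Exemption: €56,000 − 20% × (€680,000 − €527,000) = €56,000 − €30,600 = €25,400
  Base: €680,000 − €25,400 = €654,600
  €654,600 × 22% = €144,012

€144,012 > €87,620, so the tentative minimum tax is the binding amount.

€144,012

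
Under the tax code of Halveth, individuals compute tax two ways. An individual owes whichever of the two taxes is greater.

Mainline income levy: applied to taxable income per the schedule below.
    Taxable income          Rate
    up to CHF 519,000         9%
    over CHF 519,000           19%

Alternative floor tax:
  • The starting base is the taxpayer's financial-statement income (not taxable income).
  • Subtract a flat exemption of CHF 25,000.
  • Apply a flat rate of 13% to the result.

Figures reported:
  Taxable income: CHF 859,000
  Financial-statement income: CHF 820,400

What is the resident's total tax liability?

Mainline income levy:
  CHF 519,000 × 9% = CHF 46,710
  CHF 340,000 × 19% = CHF 64,600
  → CHF 111,310

Alternative floor tax:
  Base (financial-statement income): CHF 820,400
  Less exemption CHF 25,000 → base CHF 795,400
  CHF 795,400 × 13% = CHF 103,402

CHF 111,310 > CHF 103,402, so the mainline income levy governs.

CHF 111,310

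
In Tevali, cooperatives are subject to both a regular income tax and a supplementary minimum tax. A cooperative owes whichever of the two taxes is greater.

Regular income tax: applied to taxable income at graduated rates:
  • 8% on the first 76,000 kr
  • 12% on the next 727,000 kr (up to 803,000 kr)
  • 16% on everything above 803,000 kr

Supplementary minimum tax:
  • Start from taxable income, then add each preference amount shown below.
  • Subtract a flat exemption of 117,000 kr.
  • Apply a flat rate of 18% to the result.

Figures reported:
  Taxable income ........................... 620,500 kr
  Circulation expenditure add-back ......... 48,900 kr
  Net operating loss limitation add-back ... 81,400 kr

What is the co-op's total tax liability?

114,084 kr

Regular income tax:
  76,000 kr × 8% = 6,080 kr
  544,500 kr × 12% = 65,340 kr
  → 71,420 kr

Supplementary minimum tax:
  Adjusted income: 620,500 kr + 48,900 kr + 81,400 kr = 750,800 kr
  Less exemption 117,000 kr → base 633,800 kr
  633,800 kr × 18% = 114,084 kr

114,084 kr > 71,420 kr, so the supplementary minimum tax is the binding amount.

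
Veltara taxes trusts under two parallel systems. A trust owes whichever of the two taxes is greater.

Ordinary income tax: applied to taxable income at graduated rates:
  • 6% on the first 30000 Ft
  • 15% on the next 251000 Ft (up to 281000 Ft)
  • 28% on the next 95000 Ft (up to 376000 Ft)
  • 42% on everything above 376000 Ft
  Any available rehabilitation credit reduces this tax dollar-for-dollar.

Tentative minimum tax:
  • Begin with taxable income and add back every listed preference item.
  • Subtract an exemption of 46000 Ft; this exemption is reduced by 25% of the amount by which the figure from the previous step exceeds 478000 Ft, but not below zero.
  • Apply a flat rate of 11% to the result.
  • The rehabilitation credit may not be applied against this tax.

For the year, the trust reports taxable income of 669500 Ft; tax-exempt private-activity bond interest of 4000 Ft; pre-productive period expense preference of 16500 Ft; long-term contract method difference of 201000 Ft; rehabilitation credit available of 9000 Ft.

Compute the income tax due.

Tentative minimum tax:
  Adjusted income: 669500 Ft + 4000 Ft + 16500 Ft + 201000 Ft = 891000 Ft
  Exemption: 25% × (891000 Ft − 478000 Ft) = 103250 Ft ≥ 46000 Ft, so the exemption is fully phased out
  Base: 891000 Ft − 0 Ft = 891000 Ft
  891000 Ft × 11% = 98010 Ft

Ordinary income tax:
  30000 Ft × 6% = 1800 Ft
  251000 Ft × 15% = 37650 Ft
  95000 Ft × 28% = 26600 Ft
  293500 Ft × 42% = 123270 Ft
  → 189320 Ft
  Less rehabilitation credit 9000 Ft → 180320 Ft

180320 Ft > 98010 Ft, so the ordinary income tax governs.

180320 Ft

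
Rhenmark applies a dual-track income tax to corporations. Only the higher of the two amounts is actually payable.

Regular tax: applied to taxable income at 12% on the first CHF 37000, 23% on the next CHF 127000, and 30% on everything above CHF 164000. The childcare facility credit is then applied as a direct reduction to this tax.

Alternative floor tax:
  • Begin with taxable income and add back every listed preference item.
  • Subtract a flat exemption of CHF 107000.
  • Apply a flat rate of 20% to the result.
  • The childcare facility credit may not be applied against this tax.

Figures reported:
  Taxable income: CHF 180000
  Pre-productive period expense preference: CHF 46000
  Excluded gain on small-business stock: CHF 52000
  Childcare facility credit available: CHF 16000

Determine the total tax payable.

CHF 34200

Regular tax:
  CHF 37000 × 12% = CHF 4440
  CHF 127000 × 23% = CHF 29210
  CHF 16000 × 30% = CHF 4800
  → CHF 38450
  Less childcare facility credit CHF 16000 → CHF 22450

Alternative floor tax:
  Adjusted income: CHF 180000 + CHF 46000 + CHF 52000 = CHF 278000
  Less exemption CHF 107000 → base CHF 171000
  CHF 171000 × 20% = CHF 34200

CHF 34200 > CHF 22450, so the alternative floor tax is the binding amount.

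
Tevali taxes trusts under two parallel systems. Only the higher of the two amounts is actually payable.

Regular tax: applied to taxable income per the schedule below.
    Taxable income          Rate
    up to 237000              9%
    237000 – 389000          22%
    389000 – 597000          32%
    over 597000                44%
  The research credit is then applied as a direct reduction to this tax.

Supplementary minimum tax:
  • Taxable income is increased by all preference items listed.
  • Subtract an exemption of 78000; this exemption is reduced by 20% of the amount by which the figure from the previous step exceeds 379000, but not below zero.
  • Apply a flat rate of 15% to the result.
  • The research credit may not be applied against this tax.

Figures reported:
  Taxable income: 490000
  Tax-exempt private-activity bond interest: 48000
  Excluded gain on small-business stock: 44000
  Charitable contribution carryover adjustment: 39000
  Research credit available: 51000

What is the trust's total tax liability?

Supplementary minimum tax:
  Adjusted income: 490000 + 48000 + 44000 + 39000 = 621000
  Exemption: 78000 − 20% × (621000 − 379000) = 78000 − 48400 = 29600
  Base: 621000 − 29600 = 591400
  591400 × 15% = 88710

Regular tax:
  237000 × 9% = 21330
  152000 × 22% = 33440
  101000 × 32% = 32320
  → 87090
  Less research credit 51000 → 36090

88710 > 36090, so the supplementary minimum tax is the binding amount.

88710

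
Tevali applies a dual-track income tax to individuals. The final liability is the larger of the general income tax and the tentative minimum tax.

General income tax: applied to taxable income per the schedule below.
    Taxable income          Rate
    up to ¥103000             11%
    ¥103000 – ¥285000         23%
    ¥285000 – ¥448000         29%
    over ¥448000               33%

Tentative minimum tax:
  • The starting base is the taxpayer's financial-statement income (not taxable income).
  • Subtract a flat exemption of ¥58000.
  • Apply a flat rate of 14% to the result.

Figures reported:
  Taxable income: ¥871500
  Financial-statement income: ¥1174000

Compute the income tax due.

¥240215

Tentative minimum tax:
  Base (financial-statement income): ¥1174000
  Less exemption ¥58000 → base ¥1116000
  ¥1116000 × 14% = ¥156240

General income tax:
  ¥103000 × 11% = ¥11330
  ¥182000 × 23% = ¥41860
  ¥163000 × 29% = ¥47270
  ¥423500 × 33% = ¥139755
  → ¥240215

¥240215 > ¥156240, so the general income tax governs.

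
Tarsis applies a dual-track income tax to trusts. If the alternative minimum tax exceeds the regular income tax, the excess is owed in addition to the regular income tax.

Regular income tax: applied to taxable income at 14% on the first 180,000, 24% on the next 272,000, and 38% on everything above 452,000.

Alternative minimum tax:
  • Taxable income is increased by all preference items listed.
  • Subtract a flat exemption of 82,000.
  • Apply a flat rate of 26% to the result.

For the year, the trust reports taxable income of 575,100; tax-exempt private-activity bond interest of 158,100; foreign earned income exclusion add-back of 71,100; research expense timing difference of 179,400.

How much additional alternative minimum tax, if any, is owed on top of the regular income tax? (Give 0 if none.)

97,184

Alternative minimum tax:
  Adjusted income: 575,100 + 158,100 + 71,100 + 179,400 = 983,700
  Less exemption 82,000 → base 901,700
  901,700 × 26% = 234,442

Regular income tax:
  180,000 × 14% = 25,200
  272,000 × 24% = 65,280
  123,100 × 38% = 46,778
  → 137,258

Excess of alternative minimum tax over regular income tax: 234,442 − 137,258 = 97,184.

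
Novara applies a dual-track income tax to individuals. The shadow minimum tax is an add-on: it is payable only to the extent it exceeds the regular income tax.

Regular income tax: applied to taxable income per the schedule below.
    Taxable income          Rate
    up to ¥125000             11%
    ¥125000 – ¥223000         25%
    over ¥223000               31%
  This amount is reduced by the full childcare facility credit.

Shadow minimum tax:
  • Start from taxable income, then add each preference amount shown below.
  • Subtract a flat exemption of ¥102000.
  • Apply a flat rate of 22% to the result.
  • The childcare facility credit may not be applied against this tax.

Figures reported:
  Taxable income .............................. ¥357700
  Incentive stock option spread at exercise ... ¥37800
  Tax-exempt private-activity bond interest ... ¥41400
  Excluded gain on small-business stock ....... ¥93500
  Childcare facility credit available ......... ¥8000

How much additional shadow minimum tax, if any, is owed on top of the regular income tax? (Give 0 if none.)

Regular income tax:
  ¥125000 × 11% = ¥13750
  ¥98000 × 25% = ¥24500
  ¥134700 × 31% = ¥41757
  → ¥80007
  Less childcare facility credit ¥8000 → ¥72007

Shadow minimum tax:
  Adjusted income: ¥357700 + ¥37800 + ¥41400 + ¥93500 = ¥530400
  Less exemption ¥102000 → base ¥428400
  ¥428400 × 22% = ¥94248

Excess of shadow minimum tax over regular income tax: ¥94248 − ¥72007 = ¥22241.

¥22241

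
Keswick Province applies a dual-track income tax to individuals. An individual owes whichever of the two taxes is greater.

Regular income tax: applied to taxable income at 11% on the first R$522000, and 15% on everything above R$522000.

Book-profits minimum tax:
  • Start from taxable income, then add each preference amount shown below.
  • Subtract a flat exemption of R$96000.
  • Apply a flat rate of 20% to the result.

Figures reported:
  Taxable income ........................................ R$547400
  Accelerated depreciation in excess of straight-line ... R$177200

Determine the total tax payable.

R$125720

Regular income tax:
  R$522000 × 11% = R$57420
  R$25400 × 15% = R$3810
  → R$61230

Book-profits minimum tax:
  Adjusted income: R$547400 + R$177200 = R$724600
  Less exemption R$96000 → base R$628600
  R$628600 × 20% = R$125720

R$125720 > R$61230, so the book-profits minimum tax is the binding amount.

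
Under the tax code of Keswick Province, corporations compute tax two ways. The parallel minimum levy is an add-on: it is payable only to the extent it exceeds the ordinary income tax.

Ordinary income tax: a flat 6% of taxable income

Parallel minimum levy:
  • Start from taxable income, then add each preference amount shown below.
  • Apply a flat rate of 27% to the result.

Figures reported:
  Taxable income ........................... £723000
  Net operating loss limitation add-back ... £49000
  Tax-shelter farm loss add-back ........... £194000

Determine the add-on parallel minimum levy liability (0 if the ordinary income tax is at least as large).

£217440

Ordinary income tax:
  £723000 × 6% = £43380

Parallel minimum levy:
  Adjusted income: £723000 + £49000 + £194000 = £966000
  £966000 × 27% = £260820

Excess of parallel minimum levy over ordinary income tax: £260820 − £43380 = £217440.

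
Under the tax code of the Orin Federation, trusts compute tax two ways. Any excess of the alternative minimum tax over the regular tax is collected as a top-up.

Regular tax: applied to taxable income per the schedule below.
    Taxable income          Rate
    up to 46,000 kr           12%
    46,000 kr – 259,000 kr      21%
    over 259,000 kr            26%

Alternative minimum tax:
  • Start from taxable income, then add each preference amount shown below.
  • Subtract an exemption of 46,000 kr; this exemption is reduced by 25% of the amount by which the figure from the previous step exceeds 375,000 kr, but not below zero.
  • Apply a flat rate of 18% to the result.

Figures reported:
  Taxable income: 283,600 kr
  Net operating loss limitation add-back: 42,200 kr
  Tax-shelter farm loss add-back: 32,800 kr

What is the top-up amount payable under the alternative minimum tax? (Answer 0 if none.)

Regular tax:
  46,000 kr × 12% = 5,520 kr
  213,000 kr × 21% = 44,730 kr
  24,600 kr × 26% = 6,396 kr
  → 56,646 kr

Alternative minimum tax:
  Adjusted income: 283,600 kr + 42,200 kr + 32,800 kr = 358,600 kr
  Exemption: 358,600 kr ≤ 375,000 kr, so full 46,000 kr applies
  Base: 358,600 kr − 46,000 kr = 312,600 kr
  312,600 kr × 18% = 56,268 kr

56,268 kr ≤ 56,646 kr, so no add-on is due.

0 kr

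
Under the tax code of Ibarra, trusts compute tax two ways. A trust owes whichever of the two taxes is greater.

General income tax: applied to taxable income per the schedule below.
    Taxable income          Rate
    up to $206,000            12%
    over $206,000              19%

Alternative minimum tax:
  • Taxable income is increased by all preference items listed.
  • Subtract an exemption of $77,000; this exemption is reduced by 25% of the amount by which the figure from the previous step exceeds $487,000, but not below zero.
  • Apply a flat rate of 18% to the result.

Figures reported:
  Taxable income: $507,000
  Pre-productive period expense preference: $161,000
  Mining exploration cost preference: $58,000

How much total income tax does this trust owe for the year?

General income tax:
  $206,000 × 12% = $24,720
  $301,000 × 19% = $57,190
  → $81,910

Alternative minimum tax:
  Adjusted income: $507,000 + $161,000 + $58,000 = $726,000
  Exemption: $77,000 − 25% × ($726,000 − $487,000) = $77,000 − $59,750 = $17,250
  Base: $726,000 − $17,250 = $708,750
  $708,750 × 18% = $127,575

$127,575 > $81,910, so the alternative minimum tax is the binding amount.

$127,575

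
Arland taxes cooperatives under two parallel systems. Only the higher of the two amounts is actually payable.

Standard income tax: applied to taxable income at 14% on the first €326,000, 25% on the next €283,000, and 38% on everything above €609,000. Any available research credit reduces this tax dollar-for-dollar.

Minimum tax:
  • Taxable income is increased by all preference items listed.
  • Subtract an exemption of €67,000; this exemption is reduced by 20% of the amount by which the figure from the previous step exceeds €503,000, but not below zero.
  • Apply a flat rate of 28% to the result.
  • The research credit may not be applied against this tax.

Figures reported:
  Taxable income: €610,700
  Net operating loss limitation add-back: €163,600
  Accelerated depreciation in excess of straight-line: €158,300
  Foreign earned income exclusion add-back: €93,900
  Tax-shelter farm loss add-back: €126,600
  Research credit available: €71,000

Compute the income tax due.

Minimum tax:
  Adjusted income: €610,700 + €163,600 + €158,300 + €93,900 + €126,600 = €1,153,100
  Exemption: 20% × (€1,153,100 − €503,000) = €130,020 ≥ €67,000, so the exemption is fully phased out
  Base: €1,153,100 − €0 = €1,153,100
  €1,153,100 × 28% = €322,868

Standard income tax:
  €326,000 × 14% = €45,640
  €283,000 × 25% = €70,750
  €1,700 × 38% = €646
  → €117,036
  Less research credit €71,000 → €46,036

€322,868 > €46,036, so the minimum tax is the binding amount.

€322,868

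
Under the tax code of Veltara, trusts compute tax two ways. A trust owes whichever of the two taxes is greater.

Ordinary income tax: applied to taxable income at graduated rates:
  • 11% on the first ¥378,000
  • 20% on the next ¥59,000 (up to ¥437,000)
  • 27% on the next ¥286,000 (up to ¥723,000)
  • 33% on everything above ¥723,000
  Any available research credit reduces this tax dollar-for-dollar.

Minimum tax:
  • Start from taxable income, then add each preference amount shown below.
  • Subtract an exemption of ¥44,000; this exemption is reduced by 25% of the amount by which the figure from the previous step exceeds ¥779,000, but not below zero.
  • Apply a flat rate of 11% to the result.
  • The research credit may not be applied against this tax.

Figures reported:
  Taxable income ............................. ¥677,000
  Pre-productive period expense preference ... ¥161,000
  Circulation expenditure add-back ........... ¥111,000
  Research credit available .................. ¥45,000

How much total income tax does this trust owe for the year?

¥104,225

Ordinary income tax:
  ¥378,000 × 11% = ¥41,580
  ¥59,000 × 20% = ¥11,800
  ¥240,000 × 27% = ¥64,800
  → ¥118,180
  Less research credit ¥45,000 → ¥73,180

Minimum tax:
  Adjusted income: ¥677,000 + ¥161,000 + ¥111,000 = ¥949,000
  Exemption: ¥44,000 − 25% × (¥949,000 − ¥779,000) = ¥44,000 − ¥42,500 = ¥1,500
  Base: ¥949,000 − ¥1,500 = ¥947,500
  ¥947,500 × 11% = ¥104,225

¥104,225 > ¥73,180, so the minimum tax is the binding amount.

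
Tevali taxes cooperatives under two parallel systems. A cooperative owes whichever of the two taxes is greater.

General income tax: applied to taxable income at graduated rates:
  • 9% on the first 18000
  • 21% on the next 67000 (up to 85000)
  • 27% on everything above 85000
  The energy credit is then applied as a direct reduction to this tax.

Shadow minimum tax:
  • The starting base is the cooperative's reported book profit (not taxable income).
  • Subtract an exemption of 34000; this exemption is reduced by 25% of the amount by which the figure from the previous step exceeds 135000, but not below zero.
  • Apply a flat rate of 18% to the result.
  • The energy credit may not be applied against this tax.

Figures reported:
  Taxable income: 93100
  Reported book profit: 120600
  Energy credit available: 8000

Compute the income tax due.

15588

General income tax:
  18000 × 9% = 1620
  67000 × 21% = 14070
  8100 × 27% = 2187
  → 17877
  Less energy credit 8000 → 9877

Shadow minimum tax:
  Base (reported book profit): 120600
  Exemption: 120600 ≤ 135000, so full 34000 applies
  Base: 120600 − 34000 = 86600
  86600 × 18% = 15588

15588 > 9877, so the shadow minimum tax is the binding amount.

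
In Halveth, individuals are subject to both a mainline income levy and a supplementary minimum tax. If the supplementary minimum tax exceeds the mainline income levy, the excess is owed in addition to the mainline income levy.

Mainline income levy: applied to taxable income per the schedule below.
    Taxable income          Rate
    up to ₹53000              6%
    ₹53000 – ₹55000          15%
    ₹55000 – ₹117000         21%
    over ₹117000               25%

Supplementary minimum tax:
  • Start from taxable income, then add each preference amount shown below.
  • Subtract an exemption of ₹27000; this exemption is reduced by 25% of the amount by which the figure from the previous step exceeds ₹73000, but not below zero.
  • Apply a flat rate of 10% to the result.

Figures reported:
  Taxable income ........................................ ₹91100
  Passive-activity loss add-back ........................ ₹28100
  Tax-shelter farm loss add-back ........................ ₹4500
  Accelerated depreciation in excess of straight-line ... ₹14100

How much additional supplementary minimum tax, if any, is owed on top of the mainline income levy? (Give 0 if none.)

Supplementary minimum tax:
  Adjusted income: ₹91100 + ₹28100 + ₹4500 + ₹14100 = ₹137800
  Exemption: ₹27000 − 25% × (₹137800 − ₹73000) = ₹27000 − ₹16200 = ₹10800
  Base: ₹137800 − ₹10800 = ₹127000
  ₹127000 × 10% = ₹12700

Mainline income levy:
  ₹53000 × 6% = ₹3180
  ₹2000 × 15% = ₹300
  ₹36100 × 21% = ₹7581
  → ₹11061

Excess of supplementary minimum tax over mainline income levy: ₹12700 − ₹11061 = ₹1639.

₹1639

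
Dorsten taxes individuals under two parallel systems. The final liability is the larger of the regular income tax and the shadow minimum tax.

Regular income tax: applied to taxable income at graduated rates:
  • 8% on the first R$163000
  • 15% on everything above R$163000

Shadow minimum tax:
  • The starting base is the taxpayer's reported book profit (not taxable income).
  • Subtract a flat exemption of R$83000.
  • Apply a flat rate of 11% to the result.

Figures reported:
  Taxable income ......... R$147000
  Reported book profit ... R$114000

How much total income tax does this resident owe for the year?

R$11760

Regular income tax:
  R$147000 × 8% = R$11760

Shadow minimum tax:
  Base (reported book profit): R$114000
  Less exemption R$83000 → base R$31000
  R$31000 × 11% = R$3410

R$11760 > R$3410, so the regular income tax governs.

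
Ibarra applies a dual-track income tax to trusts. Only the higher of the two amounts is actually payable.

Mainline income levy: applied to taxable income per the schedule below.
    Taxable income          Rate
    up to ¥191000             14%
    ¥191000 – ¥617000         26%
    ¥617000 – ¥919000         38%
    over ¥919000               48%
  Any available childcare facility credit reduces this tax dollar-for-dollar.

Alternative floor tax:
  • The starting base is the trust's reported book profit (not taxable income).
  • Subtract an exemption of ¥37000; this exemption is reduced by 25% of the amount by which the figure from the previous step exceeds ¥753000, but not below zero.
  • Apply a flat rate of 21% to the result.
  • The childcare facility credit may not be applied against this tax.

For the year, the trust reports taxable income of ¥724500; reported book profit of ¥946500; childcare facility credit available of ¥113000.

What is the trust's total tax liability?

¥198765

Mainline income levy:
  ¥191000 × 14% = ¥26740
  ¥426000 × 26% = ¥110760
  ¥107500 × 38% = ¥40850
  → ¥178350
  Less childcare facility credit ¥113000 → ¥65350

Alternative floor tax:
  Base (reported book profit): ¥946500
  Exemption: 25% × (¥946500 − ¥753000) = ¥48375 ≥ ¥37000, so the exemption is fully phased out
  Base: ¥946500 − ¥0 = ¥946500
  ¥946500 × 21% = ¥198765

¥198765 > ¥65350, so the alternative floor tax is the binding amount.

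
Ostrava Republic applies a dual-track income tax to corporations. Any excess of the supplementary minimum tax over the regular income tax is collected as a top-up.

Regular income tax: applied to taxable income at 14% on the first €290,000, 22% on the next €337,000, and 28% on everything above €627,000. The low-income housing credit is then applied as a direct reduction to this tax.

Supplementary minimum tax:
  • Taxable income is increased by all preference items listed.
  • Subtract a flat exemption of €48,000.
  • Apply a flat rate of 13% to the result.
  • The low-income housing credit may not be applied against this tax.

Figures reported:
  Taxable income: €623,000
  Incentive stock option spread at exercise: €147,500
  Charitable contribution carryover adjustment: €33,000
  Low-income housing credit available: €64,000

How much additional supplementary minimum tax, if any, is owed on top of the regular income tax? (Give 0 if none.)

Supplementary minimum tax:
  Adjusted income: €623,000 + €147,500 + €33,000 = €803,500
  Less exemption €48,000 → base €755,500
  €755,500 × 13% = €98,215

Regular income tax:
  €290,000 × 14% = €40,600
  €333,000 × 22% = €73,260
  → €113,860
  Less low-income housing credit €64,000 → €49,860

Excess of supplementary minimum tax over regular income tax: €98,215 − €49,860 = €48,355.

€48,355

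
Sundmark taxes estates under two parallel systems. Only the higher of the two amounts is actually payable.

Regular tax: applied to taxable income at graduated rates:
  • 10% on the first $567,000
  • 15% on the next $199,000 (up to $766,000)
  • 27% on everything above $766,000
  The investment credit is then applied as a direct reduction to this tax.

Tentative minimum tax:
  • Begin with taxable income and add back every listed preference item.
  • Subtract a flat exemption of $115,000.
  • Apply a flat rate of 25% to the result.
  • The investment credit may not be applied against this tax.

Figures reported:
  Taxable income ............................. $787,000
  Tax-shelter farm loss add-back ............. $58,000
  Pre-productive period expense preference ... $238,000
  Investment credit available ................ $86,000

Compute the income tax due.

$242,000

Tentative minimum tax:
  Adjusted income: $787,000 + $58,000 + $238,000 = $1,083,000
  Less exemption $115,000 → base $968,000
  $968,000 × 25% = $242,000

Regular tax:
  $567,000 × 10% = $56,700
  $199,000 × 15% = $29,850
  $21,000 × 27% = $5,670
  → $92,220
  Less investment credit $86,000 → $6,220

$242,000 > $6,220, so the tentative minimum tax is the binding amount.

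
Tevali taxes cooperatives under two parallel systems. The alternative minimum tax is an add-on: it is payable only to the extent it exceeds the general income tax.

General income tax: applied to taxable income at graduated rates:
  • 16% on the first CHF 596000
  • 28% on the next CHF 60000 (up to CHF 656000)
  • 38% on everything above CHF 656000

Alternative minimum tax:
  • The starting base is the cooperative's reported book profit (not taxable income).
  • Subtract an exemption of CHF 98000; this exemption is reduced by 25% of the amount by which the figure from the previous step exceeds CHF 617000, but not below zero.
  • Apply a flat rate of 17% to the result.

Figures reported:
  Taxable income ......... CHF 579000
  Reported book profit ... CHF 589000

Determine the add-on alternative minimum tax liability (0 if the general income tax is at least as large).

General income tax:
  CHF 579000 × 16% = CHF 92640

Alternative minimum tax:
  Base (reported book profit): CHF 589000
  Exemption: CHF 589000 ≤ CHF 617000, so full CHF 98000 applies
  Base: CHF 589000 − CHF 98000 = CHF 491000
  CHF 491000 × 17% = CHF 83470

CHF 83470 ≤ CHF 92640, so no add-on is due.

CHF 0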